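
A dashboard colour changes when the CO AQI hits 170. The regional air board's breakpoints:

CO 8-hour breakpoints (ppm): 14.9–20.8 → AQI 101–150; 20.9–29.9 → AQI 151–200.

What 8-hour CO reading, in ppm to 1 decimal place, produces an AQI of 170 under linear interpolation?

AQI 170 lies in the 151–200 band, which corresponds to 20.9–29.9 ppm.
C = 20.9 + (170−151)×(29.9−20.9)/(200−151) = 20.9 + 19×9.0/49 ≈ 24.390 ppm → 24.4 ppm to 1 dp.

24.4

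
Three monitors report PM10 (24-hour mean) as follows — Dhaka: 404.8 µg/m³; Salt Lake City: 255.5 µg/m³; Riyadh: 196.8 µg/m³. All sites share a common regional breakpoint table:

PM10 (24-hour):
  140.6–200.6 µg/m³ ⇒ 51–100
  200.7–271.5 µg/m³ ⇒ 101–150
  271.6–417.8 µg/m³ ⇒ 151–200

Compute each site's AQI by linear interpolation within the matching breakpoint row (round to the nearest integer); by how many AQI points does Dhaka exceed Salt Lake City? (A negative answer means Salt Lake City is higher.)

Dhaka 404.8: bracket 271.6–417.8 → index 151–200; slope 49/146.2, offset 133.2.
AQI = 151 + 49/146.2·133.2 ≈ 195.64 ⇒ 196.
Salt Lake City 255.5: bracket 200.7–271.5 → index 101–150; slope 49/70.8, offset 54.8.
AQI = 101 + 49/70.8·54.8 ≈ 138.93 ⇒ 139.
Riyadh: row 140.6–200.6 (AQI 51–100). (100−51)·(196.8−140.6)/(200.6−140.6) + 51 = 49·56.2/60.0 + 51 ≈ 96.90 → 97.
AQIs: Dhaka=196, Salt Lake City=139, Riyadh=97. Dhaka (196) − Salt Lake City (139) = 57.

57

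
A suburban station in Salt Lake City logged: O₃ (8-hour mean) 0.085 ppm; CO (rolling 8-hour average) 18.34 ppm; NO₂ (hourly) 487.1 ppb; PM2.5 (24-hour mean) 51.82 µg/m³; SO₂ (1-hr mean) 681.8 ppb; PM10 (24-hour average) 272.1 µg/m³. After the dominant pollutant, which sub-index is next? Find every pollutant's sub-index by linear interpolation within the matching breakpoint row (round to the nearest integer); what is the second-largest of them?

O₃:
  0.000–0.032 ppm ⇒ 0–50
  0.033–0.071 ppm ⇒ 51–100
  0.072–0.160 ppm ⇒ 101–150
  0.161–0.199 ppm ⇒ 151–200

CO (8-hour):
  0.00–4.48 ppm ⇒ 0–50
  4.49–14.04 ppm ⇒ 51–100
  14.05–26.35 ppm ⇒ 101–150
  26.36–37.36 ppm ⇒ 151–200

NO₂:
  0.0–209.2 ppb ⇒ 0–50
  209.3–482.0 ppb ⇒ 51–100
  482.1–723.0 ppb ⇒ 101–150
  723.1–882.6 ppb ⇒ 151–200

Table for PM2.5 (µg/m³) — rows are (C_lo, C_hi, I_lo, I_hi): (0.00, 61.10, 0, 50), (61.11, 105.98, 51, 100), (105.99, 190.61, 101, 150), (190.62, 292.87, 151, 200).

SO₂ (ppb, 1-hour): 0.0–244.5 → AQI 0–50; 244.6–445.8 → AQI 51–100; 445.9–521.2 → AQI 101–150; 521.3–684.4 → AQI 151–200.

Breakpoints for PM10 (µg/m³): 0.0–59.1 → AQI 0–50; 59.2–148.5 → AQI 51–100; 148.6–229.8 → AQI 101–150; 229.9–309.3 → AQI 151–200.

O₃: row 0.072–0.160 (AQI 101–150). (150−101)·(0.085−0.072)/(0.160−0.072) + 101 = 49·0.013/0.088 + 101 ≈ 108.24 → 108.
CO: row 14.05–26.35 (AQI 101–150). (150−101)·(18.34−14.05)/(26.35−14.05) + 101 = 49·4.29/12.30 + 101 ≈ 118.09 → 118.
NO₂: 487.1 ∈ [482.1, 723.0] ↔ index [101, 150].
101 + (487.1−482.1)·(150−101)/(723.0−482.1) = 101 + 5.0·49/240.9 ≈ 102.02, so AQI = 102.
PM2.5 51.82: bracket 0.00–61.10 → index 0–50; slope 50/61.10, offset 51.82.
AQI = 0 + 50/61.10·51.82 ≈ 42.41 ⇒ 42.
SO₂: 681.8 lies in 521.3–684.4, so I_lo=151, I_hi=200, C_lo=521.3, C_hi=684.4.
(200−151)/(684.4−521.3) × (681.8−521.3) + 151 = 49/163.1 × 160.5 + 151 ≈ 199.22 → 199.
PM10: 272.1 ∈ [229.9, 309.3] ↔ index [151, 200].
151 + (272.1−229.9)·(200−151)/(309.3−229.9) = 151 + 42.2·49/79.4 ≈ 177.04, so AQI = 177.
Sub-indices: O₃→108, CO→118, NO₂→102, PM2.5→42, SO₂→199, PM10→177. Ranked high→low: 199, 177, 118, 108, 102, 42. Second-highest sub-index = 177.

177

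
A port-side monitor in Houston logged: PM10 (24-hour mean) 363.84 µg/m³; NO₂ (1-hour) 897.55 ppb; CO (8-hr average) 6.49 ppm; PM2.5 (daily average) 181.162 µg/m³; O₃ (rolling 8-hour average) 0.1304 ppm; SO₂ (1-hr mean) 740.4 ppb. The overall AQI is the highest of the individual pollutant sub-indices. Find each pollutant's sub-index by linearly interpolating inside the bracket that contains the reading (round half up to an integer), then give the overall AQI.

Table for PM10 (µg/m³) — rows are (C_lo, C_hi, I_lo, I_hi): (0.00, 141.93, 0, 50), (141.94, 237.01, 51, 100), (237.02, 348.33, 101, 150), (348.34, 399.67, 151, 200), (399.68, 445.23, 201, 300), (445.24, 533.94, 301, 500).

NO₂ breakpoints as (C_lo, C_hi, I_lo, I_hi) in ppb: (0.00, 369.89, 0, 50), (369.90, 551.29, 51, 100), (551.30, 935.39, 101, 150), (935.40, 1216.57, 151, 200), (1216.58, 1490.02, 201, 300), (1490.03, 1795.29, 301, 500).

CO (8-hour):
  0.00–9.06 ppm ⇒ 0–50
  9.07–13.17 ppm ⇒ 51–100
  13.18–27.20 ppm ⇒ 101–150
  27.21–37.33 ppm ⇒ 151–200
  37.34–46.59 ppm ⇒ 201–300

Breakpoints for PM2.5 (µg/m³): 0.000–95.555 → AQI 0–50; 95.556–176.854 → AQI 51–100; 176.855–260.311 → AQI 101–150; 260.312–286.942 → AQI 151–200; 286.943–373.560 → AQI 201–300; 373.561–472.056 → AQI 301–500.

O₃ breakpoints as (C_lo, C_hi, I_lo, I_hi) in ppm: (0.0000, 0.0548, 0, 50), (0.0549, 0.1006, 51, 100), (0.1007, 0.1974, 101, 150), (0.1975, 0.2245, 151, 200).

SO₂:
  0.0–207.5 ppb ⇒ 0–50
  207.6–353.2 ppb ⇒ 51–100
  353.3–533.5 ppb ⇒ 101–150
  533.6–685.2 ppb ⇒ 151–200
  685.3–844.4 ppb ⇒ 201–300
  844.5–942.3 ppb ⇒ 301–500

PM10 363.84: bracket 348.34–399.67 → index 151–200; slope 49/51.33, offset 15.50.
AQI = 151 + 49/51.33·15.50 ≈ 165.80 ⇒ 166.
NO₂ 897.55: bracket 551.30–935.39 → index 101–150; slope 49/384.09, offset 346.25.
AQI = 101 + 49/384.09·346.25 ≈ 145.17 ⇒ 145.
CO: 6.49 ∈ [0.00, 9.06] ↔ index [0, 50].
0 + (6.49−0.00)·(50−0)/(9.06−0.00) = 0 + 6.49·50/9.06 ≈ 35.82, so AQI = 36.
PM2.5: 181.162 lies in 176.855–260.311, so I_lo=101, I_hi=150, C_lo=176.855, C_hi=260.311.
(150−101)/(260.311−176.855) × (181.162−176.855) + 101 = 49/83.456 × 4.307 + 101 ≈ 103.53 → 104.
O₃: row 0.1007–0.1974 (AQI 101–150). (150−101)·(0.1304−0.1007)/(0.1974−0.1007) + 101 = 49·0.0297/0.0967 + 101 ≈ 116.05 → 116.
SO₂: 740.4 ∈ [685.3, 844.4] ↔ index [201, 300].
201 + (740.4−685.3)·(300−201)/(844.4−685.3) = 201 + 55.1·99/159.1 ≈ 235.29, so AQI = 235.
Sub-indices: PM10→166, NO₂→145, CO→36, PM2.5→104, O₃→116, SO₂→235. Overall AQI = max = 235; dominant pollutant is SO₂.

235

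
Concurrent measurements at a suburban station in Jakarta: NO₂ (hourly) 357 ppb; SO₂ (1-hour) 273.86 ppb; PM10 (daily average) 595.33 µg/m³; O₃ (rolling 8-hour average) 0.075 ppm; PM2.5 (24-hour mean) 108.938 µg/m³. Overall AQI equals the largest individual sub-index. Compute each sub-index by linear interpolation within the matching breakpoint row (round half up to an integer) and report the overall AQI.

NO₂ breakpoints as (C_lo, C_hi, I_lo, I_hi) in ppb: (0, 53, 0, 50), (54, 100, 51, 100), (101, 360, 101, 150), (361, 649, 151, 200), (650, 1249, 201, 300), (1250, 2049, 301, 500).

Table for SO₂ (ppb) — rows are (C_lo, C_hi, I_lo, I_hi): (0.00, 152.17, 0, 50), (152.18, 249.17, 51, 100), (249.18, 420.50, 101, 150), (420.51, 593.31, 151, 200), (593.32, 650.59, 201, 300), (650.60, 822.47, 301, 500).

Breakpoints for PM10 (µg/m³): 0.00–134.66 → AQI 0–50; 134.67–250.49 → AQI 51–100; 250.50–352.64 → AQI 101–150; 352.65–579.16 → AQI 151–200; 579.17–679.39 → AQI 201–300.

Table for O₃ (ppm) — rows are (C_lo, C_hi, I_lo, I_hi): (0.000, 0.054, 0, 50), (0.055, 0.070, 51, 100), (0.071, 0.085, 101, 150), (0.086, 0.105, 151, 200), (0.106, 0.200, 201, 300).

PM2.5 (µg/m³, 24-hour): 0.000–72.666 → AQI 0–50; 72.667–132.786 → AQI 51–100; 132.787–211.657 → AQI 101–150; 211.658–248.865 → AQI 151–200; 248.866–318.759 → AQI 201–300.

NO₂: 357 ∈ [101, 360] ↔ index [101, 150].
101 + (357−101)·(150−101)/(360−101) = 101 + 256·49/259 ≈ 149.43, so AQI = 149.
SO₂ 273.86: bracket 249.18–420.50 → index 101–150; slope 49/171.32, offset 24.68.
AQI = 101 + 49/171.32·24.68 ≈ 108.06 ⇒ 108.
PM10: 595.33 ∈ [579.17, 679.39] ↔ index [201, 300].
201 + (595.33−579.17)·(300−201)/(679.39−579.17) = 201 + 16.16·99/100.22 ≈ 216.96, so AQI = 217.
O₃: 0.075 lies in 0.071–0.085, so I_lo=101, I_hi=150, C_lo=0.071, C_hi=0.085.
(150−101)/(0.085−0.071) × (0.075−0.071) + 101 = 49/0.014 × 0.004 + 101 ≈ 115.00 → 115.
PM2.5 108.938: bracket 72.667–132.786 → index 51–100; slope 49/60.119, offset 36.271.
AQI = 51 + 49/60.119·36.271 ≈ 80.56 ⇒ 81.
Sub-indices: NO₂→149, SO₂→108, PM10→217, O₃→115, PM2.5→81. Overall AQI = max = 217; dominant pollutant is PM10.

217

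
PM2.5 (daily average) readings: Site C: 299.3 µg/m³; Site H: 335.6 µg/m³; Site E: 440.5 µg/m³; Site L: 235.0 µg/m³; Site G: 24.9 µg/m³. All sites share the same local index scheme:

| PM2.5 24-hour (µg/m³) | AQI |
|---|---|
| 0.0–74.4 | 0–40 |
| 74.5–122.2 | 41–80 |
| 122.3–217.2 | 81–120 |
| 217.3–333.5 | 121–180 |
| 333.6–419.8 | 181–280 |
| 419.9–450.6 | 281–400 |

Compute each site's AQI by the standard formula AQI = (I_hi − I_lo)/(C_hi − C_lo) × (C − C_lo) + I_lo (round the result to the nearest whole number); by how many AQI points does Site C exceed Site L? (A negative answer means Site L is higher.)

33

Site C: 299.3 lies in 217.3–333.5, so I_lo=121, I_hi=180, C_lo=217.3, C_hi=333.5.
(180−121)/(333.5−217.3) × (299.3−217.3) + 121 = 59/116.2 × 82.0 + 121 ≈ 162.64 → 163.
Site H: 335.6 ∈ [333.6, 419.8] ↔ index [181, 280].
181 + (335.6−333.6)·(280−181)/(419.8−333.6) = 181 + 2.0·99/86.2 ≈ 183.30, so AQI = 183.
Site E 440.5: bracket 419.9–450.6 → index 281–400; slope 119/30.7, offset 20.6.
AQI = 281 + 119/30.7·20.6 ≈ 360.85 ⇒ 361.
Site L: row 217.3–333.5 (AQI 121–180). (180−121)·(235.0−217.3)/(333.5−217.3) + 121 = 59·17.7/116.2 + 121 ≈ 129.99 → 130.
Site G 24.9: bracket 0.0–74.4 → index 0–40; slope 40/74.4, offset 24.9.
AQI = 0 + 40/74.4·24.9 ≈ 13.39 ⇒ 13.
AQIs: Site C=163, Site H=183, Site E=361, Site L=130, Site G=13. Site C (163) − Site L (130) = 33.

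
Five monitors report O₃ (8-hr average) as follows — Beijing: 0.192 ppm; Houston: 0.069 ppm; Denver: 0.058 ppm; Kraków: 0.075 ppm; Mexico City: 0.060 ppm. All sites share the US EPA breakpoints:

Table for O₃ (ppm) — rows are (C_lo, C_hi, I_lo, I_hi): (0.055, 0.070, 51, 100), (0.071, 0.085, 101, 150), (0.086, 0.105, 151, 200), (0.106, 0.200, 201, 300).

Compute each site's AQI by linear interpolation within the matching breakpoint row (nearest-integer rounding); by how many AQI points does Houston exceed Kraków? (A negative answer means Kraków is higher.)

Beijing: 0.192 ∈ [0.106, 0.200] ↔ index [201, 300].
201 + (0.192−0.106)·(300−201)/(0.200−0.106) = 201 + 0.086·99/0.094 ≈ 291.57, so AQI = 292.
Houston 0.069: bracket 0.055–0.070 → index 51–100; slope 49/0.015, offset 0.014.
AQI = 51 + 49/0.015·0.014 ≈ 96.73 ⇒ 97.
Denver: 0.058 lies in 0.055–0.070, so I_lo=51, I_hi=100, C_lo=0.055, C_hi=0.070.
(100−51)/(0.070−0.055) × (0.058−0.055) + 51 = 49/0.015 × 0.003 + 51 ≈ 60.80 → 61.
Kraków: 0.075 ∈ [0.071, 0.085] ↔ index [101, 150].
101 + (0.075−0.071)·(150−101)/(0.085−0.071) = 101 + 0.004·49/0.014 ≈ 115.00, so AQI = 115.
Mexico City 0.060: bracket 0.055–0.070 → index 51–100; slope 49/0.015, offset 0.005.
AQI = 51 + 49/0.015·0.005 ≈ 67.33 ⇒ 67.
AQIs: Beijing=292, Houston=97, Denver=61, Kraków=115, Mexico City=67. Houston (97) − Kraków (115) = -18.

-18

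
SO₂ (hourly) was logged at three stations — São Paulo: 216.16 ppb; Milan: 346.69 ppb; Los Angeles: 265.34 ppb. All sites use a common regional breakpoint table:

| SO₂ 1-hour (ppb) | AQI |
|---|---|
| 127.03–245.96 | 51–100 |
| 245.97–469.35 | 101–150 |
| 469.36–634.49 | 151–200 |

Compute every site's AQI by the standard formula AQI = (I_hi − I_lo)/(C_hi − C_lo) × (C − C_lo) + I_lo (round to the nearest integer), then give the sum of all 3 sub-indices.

316

São Paulo 216.16: bracket 127.03–245.96 → index 51–100; slope 49/118.93, offset 89.13.
AQI = 51 + 49/118.93·89.13 ≈ 87.72 ⇒ 88.
Milan: 346.69 lies in 245.97–469.35, so I_lo=101, I_hi=150, C_lo=245.97, C_hi=469.35.
(150−101)/(469.35−245.97) × (346.69−245.97) + 101 = 49/223.38 × 100.72 + 101 ≈ 123.09 → 123.
Los Angeles 265.34: bracket 245.97–469.35 → index 101–150; slope 49/223.38, offset 19.37.
AQI = 101 + 49/223.38·19.37 ≈ 105.25 ⇒ 105.
AQIs: São Paulo=88, Milan=123, Los Angeles=105. Sum = 88 + 123 + 105 = 316.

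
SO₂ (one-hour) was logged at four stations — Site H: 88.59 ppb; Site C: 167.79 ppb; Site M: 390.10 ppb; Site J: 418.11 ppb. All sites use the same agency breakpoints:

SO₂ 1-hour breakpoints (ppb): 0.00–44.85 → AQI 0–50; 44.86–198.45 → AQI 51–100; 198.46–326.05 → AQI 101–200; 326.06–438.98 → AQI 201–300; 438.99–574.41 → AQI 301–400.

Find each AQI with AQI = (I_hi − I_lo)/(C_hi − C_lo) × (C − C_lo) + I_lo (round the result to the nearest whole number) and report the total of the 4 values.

Site H: 88.59 ∈ [44.86, 198.45] ↔ index [51, 100].
51 + (88.59−44.86)·(100−51)/(198.45−44.86) = 51 + 43.73·49/153.59 ≈ 64.95, so AQI = 65.
Site C 167.79: bracket 44.86–198.45 → index 51–100; slope 49/153.59, offset 122.93.
AQI = 51 + 49/153.59·122.93 ≈ 90.22 ⇒ 90.
Site M: row 326.06–438.98 (AQI 201–300). (300−201)·(390.10−326.06)/(438.98−326.06) + 201 = 99·64.04/112.92 + 201 ≈ 257.15 → 257.
Site J: 418.11 ∈ [326.06, 438.98] ↔ index [201, 300].
201 + (418.11−326.06)·(300−201)/(438.98−326.06) = 201 + 92.05·99/112.92 ≈ 281.70, so AQI = 282.
AQIs: Site H=65, Site C=90, Site M=257, Site J=282. Sum = 65 + 90 + 257 + 282 = 694.

694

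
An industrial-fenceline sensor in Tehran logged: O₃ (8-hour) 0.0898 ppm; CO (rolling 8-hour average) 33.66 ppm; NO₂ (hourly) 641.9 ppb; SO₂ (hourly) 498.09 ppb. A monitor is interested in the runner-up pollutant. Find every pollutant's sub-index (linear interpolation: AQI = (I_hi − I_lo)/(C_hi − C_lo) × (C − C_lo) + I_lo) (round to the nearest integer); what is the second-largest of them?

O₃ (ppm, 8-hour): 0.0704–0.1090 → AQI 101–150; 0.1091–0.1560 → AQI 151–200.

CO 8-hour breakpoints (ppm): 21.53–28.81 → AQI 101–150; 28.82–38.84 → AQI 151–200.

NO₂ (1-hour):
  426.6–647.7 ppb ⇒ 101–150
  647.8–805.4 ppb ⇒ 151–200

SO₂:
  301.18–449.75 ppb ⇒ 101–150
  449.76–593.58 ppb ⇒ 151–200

167

O₃ 0.0898: bracket 0.0704–0.1090 → index 101–150; slope 49/0.0386, offset 0.0194.
AQI = 101 + 49/0.0386·0.0194 ≈ 125.63 ⇒ 126.
CO 33.66: bracket 28.82–38.84 → index 151–200; slope 49/10.02, offset 4.84.
AQI = 151 + 49/10.02·4.84 ≈ 174.67 ⇒ 175.
NO₂: 641.9 ∈ [426.6, 647.7] ↔ index [101, 150].
101 + (641.9−426.6)·(150−101)/(647.7−426.6) = 101 + 215.3·49/221.1 ≈ 148.71, so AQI = 149.
SO₂: 498.09 lies in 449.76–593.58, so I_lo=151, I_hi=200, C_lo=449.76, C_hi=593.58.
(200−151)/(593.58−449.76) × (498.09−449.76) + 151 = 49/143.82 × 48.33 + 151 ≈ 167.47 → 167.
Sub-indices: O₃→126, CO→175, NO₂→149, SO₂→167. Ranked high→low: 175, 167, 149, 126. Second-highest sub-index = 167.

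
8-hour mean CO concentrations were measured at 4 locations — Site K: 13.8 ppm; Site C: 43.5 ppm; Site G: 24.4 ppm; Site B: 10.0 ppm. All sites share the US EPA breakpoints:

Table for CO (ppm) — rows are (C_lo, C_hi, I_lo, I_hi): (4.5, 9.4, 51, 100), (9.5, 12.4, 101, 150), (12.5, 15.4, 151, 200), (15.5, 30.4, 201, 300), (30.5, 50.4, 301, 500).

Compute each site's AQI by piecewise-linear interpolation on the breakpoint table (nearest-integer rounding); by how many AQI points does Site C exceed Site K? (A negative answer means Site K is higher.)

258

Site K: row 12.5–15.4 (AQI 151–200). (200−151)·(13.8−12.5)/(15.4−12.5) + 151 = 49·1.3/2.9 + 151 ≈ 172.97 → 173.
Site C: 43.5 lies in 30.5–50.4, so I_lo=301, I_hi=500, C_lo=30.5, C_hi=50.4.
(500−301)/(50.4−30.5) × (43.5−30.5) + 301 = 199/19.9 × 13.0 + 301 ≈ 431.00 → 431.
Site G 24.4: bracket 15.5–30.4 → index 201–300; slope 99/14.9, offset 8.9.
AQI = 201 + 99/14.9·8.9 ≈ 260.13 ⇒ 260.
Site B: row 9.5–12.4 (AQI 101–150). (150−101)·(10.0−9.5)/(12.4−9.5) + 101 = 49·0.5/2.9 + 101 ≈ 109.45 → 109.
AQIs: Site K=173, Site C=431, Site G=260, Site B=109. Site C (431) − Site K (173) = 258.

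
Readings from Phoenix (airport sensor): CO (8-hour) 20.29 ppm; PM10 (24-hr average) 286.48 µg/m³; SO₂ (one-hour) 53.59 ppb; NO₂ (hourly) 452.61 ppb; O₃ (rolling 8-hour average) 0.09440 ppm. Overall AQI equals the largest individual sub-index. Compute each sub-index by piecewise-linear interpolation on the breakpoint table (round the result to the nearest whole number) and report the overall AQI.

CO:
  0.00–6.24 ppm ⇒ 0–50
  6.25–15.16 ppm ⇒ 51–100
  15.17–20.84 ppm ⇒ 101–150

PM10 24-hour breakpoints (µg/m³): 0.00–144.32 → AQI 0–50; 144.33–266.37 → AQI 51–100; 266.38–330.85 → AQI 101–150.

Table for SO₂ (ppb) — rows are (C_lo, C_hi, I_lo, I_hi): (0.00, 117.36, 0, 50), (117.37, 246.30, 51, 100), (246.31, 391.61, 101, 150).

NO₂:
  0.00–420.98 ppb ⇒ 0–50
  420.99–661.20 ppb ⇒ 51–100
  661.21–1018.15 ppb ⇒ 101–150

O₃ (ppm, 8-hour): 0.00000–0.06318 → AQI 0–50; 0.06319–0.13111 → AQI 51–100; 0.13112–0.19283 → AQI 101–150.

CO: 20.29 ∈ [15.17, 20.84] ↔ index [101, 150].
101 + (20.29−15.17)·(150−101)/(20.84−15.17) = 101 + 5.12·49/5.67 ≈ 145.25, so AQI = 145.
PM10: 286.48 lies in 266.38–330.85, so I_lo=101, I_hi=150, C_lo=266.38, C_hi=330.85.
(150−101)/(330.85−266.38) × (286.48−266.38) + 101 = 49/64.47 × 20.10 + 101 ≈ 116.28 → 116.
SO₂: 53.59 ∈ [0.00, 117.36] ↔ index [0, 50].
0 + (53.59−0.00)·(50−0)/(117.36−0.00) = 0 + 53.59·50/117.36 ≈ 22.83, so AQI = 23.
NO₂ 452.61: bracket 420.99–661.20 → index 51–100; slope 49/240.21, offset 31.62.
AQI = 51 + 49/240.21·31.62 ≈ 57.45 ⇒ 57.
O₃: row 0.06319–0.13111 (AQI 51–100). (100−51)·(0.09440−0.06319)/(0.13111−0.06319) + 51 = 49·0.03121/0.06792 + 51 ≈ 73.52 → 74.
Sub-indices: CO→145, PM10→116, SO₂→23, NO₂→57, O₃→74. Overall AQI = max = 145; dominant pollutant is CO.
AQI 145: Unhealthy for Sensitive Groups.

145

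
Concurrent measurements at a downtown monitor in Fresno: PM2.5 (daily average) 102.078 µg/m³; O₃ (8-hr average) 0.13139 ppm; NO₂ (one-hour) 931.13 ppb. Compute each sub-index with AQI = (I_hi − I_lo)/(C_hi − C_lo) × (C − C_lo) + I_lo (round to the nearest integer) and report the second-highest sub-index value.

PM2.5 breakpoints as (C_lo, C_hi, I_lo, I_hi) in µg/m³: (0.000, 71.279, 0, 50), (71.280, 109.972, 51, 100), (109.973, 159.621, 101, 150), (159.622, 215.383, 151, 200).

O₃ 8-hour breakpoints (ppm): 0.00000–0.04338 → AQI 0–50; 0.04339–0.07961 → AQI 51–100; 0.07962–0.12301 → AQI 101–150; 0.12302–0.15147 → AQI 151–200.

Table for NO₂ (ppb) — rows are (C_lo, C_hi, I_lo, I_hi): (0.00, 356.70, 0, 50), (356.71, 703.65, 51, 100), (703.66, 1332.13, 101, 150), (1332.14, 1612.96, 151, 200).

119

PM2.5: row 71.280–109.972 (AQI 51–100). (100−51)·(102.078−71.280)/(109.972−71.280) + 51 = 49·30.798/38.692 + 51 ≈ 90.00 → 90.
O₃: row 0.12302–0.15147 (AQI 151–200). (200−151)·(0.13139−0.12302)/(0.15147−0.12302) + 151 = 49·0.00837/0.02845 + 151 ≈ 165.42 → 165.
NO₂: 931.13 lies in 703.66–1332.13, so I_lo=101, I_hi=150, C_lo=703.66, C_hi=1332.13.
(150−101)/(1332.13−703.66) × (931.13−703.66) + 101 = 49/628.47 × 227.47 + 101 ≈ 118.74 → 119.
Sub-indices: PM2.5→90, O₃→165, NO₂→119. Ranked high→low: 165, 119, 90. Second-highest sub-index = 119.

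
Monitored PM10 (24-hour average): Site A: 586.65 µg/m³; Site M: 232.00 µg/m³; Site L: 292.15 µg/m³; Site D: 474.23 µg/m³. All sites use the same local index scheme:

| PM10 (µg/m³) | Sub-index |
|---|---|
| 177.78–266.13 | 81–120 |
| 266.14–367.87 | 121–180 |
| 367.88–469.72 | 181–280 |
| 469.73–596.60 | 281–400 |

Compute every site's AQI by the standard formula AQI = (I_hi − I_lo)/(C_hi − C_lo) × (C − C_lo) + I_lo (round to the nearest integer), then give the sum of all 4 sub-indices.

917

Site A: row 469.73–596.60 (AQI 281–400). (400−281)·(586.65−469.73)/(596.60−469.73) + 281 = 119·116.92/126.87 + 281 ≈ 390.67 → 391.
Site M: 232.00 ∈ [177.78, 266.13] ↔ index [81, 120].
81 + (232.00−177.78)·(120−81)/(266.13−177.78) = 81 + 54.22·39/88.35 ≈ 104.93, so AQI = 105.
Site L: 292.15 ∈ [266.14, 367.87] ↔ index [121, 180].
121 + (292.15−266.14)·(180−121)/(367.87−266.14) = 121 + 26.01·59/101.73 ≈ 136.08, so AQI = 136.
Site D: 474.23 lies in 469.73–596.60, so I_lo=281, I_hi=400, C_lo=469.73, C_hi=596.60.
(400−281)/(596.60−469.73) × (474.23−469.73) + 281 = 119/126.87 × 4.50 + 281 ≈ 285.22 → 285.
AQIs: Site A=391, Site M=105, Site L=136, Site D=285. Sum = 391 + 105 + 136 + 285 = 917.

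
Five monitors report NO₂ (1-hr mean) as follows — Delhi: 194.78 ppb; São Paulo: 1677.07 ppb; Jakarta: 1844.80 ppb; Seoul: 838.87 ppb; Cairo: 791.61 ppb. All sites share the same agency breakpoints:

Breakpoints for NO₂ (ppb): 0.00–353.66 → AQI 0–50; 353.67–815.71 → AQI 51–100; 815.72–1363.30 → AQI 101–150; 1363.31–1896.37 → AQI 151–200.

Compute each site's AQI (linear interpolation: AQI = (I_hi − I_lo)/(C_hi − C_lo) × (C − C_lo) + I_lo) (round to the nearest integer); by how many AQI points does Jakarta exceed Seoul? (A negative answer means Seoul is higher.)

Delhi: 194.78 lies in 0.00–353.66, so I_lo=0, I_hi=50, C_lo=0.00, C_hi=353.66.
(50−0)/(353.66−0.00) × (194.78−0.00) + 0 = 50/353.66 × 194.78 + 0 ≈ 27.54 → 28.
São Paulo: row 1363.31–1896.37 (AQI 151–200). (200−151)·(1677.07−1363.31)/(1896.37−1363.31) + 151 = 49·313.76/533.06 + 151 ≈ 179.84 → 180.
Jakarta: 1844.80 lies in 1363.31–1896.37, so I_lo=151, I_hi=200, C_lo=1363.31, C_hi=1896.37.
(200−151)/(1896.37−1363.31) × (1844.80−1363.31) + 151 = 49/533.06 × 481.49 + 151 ≈ 195.26 → 195.
Seoul: 838.87 lies in 815.72–1363.30, so I_lo=101, I_hi=150, C_lo=815.72, C_hi=1363.30.
(150−101)/(1363.30−815.72) × (838.87−815.72) + 101 = 49/547.58 × 23.15 + 101 ≈ 103.07 → 103.
Cairo: 791.61 lies in 353.67–815.71, so I_lo=51, I_hi=100, C_lo=353.67, C_hi=815.71.
(100−51)/(815.71−353.67) × (791.61−353.67) + 51 = 49/462.04 × 437.94 + 51 ≈ 97.44 → 97.
AQIs: Delhi=28, São Paulo=180, Jakarta=195, Seoul=103, Cairo=97. Jakarta (195) − Seoul (103) = 92.

92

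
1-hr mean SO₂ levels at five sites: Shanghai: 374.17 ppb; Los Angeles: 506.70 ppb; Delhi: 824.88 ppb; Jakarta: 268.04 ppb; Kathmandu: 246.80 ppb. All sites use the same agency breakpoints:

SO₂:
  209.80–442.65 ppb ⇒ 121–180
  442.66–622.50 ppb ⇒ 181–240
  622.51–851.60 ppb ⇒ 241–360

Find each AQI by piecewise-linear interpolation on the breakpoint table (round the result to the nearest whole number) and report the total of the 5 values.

977

Shanghai: 374.17 ∈ [209.80, 442.65] ↔ index [121, 180].
121 + (374.17−209.80)·(180−121)/(442.65−209.80) = 121 + 164.37·59/232.85 ≈ 162.65, so AQI = 163.
Los Angeles 506.70: bracket 442.66–622.50 → index 181–240; slope 59/179.84, offset 64.04.
AQI = 181 + 59/179.84·64.04 ≈ 202.01 ⇒ 202.
Delhi: row 622.51–851.60 (AQI 241–360). (360−241)·(824.88−622.51)/(851.60−622.51) + 241 = 119·202.37/229.09 + 241 ≈ 346.12 → 346.
Jakarta: 268.04 ∈ [209.80, 442.65] ↔ index [121, 180].
121 + (268.04−209.80)·(180−121)/(442.65−209.80) = 121 + 58.24·59/232.85 ≈ 135.76, so AQI = 136.
Kathmandu: 246.80 lies in 209.80–442.65, so I_lo=121, I_hi=180, C_lo=209.80, C_hi=442.65.
(180−121)/(442.65−209.80) × (246.80−209.80) + 121 = 59/232.85 × 37.00 + 121 ≈ 130.38 → 130.
AQIs: Shanghai=163, Los Angeles=202, Delhi=346, Jakarta=136, Kathmandu=130. Sum = 163 + 202 + 346 + 136 + 130 = 977.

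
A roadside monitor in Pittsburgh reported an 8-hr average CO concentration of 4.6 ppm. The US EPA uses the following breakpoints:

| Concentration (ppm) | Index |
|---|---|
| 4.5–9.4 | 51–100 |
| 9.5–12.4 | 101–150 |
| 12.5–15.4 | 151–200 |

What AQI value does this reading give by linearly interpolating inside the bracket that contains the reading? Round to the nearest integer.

52

CO: 4.6 ∈ [4.5, 9.4] ↔ index [51, 100].
51 + (4.6−4.5)·(100−51)/(9.4−4.5) = 51 + 0.1·49/4.9 ≈ 52.00, so AQI = 52.
AQI 52 falls in the Moderate category.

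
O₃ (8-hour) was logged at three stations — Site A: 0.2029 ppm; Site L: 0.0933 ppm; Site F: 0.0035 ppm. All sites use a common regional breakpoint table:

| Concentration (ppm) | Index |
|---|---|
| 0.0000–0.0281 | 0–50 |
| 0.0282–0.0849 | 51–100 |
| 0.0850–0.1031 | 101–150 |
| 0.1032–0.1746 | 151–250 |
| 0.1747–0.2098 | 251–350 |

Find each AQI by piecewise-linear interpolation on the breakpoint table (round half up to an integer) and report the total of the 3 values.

460

Site A: 0.2029 lies in 0.1747–0.2098, so I_lo=251, I_hi=350, C_lo=0.1747, C_hi=0.2098.
(350−251)/(0.2098−0.1747) × (0.2029−0.1747) + 251 = 99/0.0351 × 0.0282 + 251 ≈ 330.54 → 331.
Site L: row 0.0850–0.1031 (AQI 101–150). (150−101)·(0.0933−0.0850)/(0.1031−0.0850) + 101 = 49·0.0083/0.0181 + 101 ≈ 123.47 → 123.
Site F: row 0.0000–0.0281 (AQI 0–50). (50−0)·(0.0035−0.0000)/(0.0281−0.0000) + 0 = 50·0.0035/0.0281 + 0 ≈ 6.23 → 6.
AQIs: Site A=331, Site L=123, Site F=6. Sum = 331 + 123 + 6 = 460.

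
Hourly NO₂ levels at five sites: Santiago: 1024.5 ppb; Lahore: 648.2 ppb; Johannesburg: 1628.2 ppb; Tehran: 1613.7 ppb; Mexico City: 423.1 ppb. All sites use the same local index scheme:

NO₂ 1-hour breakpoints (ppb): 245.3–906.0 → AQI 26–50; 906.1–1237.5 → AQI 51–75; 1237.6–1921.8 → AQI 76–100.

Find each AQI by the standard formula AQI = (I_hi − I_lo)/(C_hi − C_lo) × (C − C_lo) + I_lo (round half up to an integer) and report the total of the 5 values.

312

Santiago: row 906.1–1237.5 (AQI 51–75). (75−51)·(1024.5−906.1)/(1237.5−906.1) + 51 = 24·118.4/331.4 + 51 ≈ 59.57 → 60.
Lahore 648.2: bracket 245.3–906.0 → index 26–50; slope 24/660.7, offset 402.9.
AQI = 26 + 24/660.7·402.9 ≈ 40.64 ⇒ 41.
Johannesburg 1628.2: bracket 1237.6–1921.8 → index 76–100; slope 24/684.2, offset 390.6.
AQI = 76 + 24/684.2·390.6 ≈ 89.70 ⇒ 90.
Tehran 1613.7: bracket 1237.6–1921.8 → index 76–100; slope 24/684.2, offset 376.1.
AQI = 76 + 24/684.2·376.1 ≈ 89.19 ⇒ 89.
Mexico City 423.1: bracket 245.3–906.0 → index 26–50; slope 24/660.7, offset 177.8.
AQI = 26 + 24/660.7·177.8 ≈ 32.46 ⇒ 32.
AQIs: Santiago=60, Lahore=41, Johannesburg=90, Tehran=89, Mexico City=32. Sum = 60 + 41 + 90 + 89 + 32 = 312.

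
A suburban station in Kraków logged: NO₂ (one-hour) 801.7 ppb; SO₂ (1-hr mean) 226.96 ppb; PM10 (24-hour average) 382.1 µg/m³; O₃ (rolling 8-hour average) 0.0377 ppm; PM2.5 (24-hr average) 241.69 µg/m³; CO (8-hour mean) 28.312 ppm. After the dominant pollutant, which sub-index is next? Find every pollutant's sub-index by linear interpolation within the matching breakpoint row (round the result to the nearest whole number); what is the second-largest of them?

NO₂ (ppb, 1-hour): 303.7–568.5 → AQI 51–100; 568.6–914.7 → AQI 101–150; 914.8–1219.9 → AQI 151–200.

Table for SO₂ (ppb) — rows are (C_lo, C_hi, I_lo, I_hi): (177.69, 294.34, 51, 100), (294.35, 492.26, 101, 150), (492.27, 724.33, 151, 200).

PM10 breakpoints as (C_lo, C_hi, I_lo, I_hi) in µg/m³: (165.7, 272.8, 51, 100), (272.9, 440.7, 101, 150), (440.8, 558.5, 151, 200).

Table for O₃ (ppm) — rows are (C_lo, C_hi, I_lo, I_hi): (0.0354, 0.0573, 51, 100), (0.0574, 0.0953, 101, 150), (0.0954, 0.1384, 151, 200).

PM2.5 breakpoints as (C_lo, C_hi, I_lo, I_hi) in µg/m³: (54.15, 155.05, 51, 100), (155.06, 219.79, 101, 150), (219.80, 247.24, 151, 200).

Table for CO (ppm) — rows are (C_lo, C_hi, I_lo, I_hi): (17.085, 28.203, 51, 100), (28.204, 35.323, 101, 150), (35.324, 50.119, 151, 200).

134

NO₂: row 568.6–914.7 (AQI 101–150). (150−101)·(801.7−568.6)/(914.7−568.6) + 101 = 49·233.1/346.1 + 101 ≈ 134.00 → 134.
SO₂: 226.96 ∈ [177.69, 294.34] ↔ index [51, 100].
51 + (226.96−177.69)·(100−51)/(294.34−177.69) = 51 + 49.27·49/116.65 ≈ 71.70, so AQI = 72.
PM10: 382.1 ∈ [272.9, 440.7] ↔ index [101, 150].
101 + (382.1−272.9)·(150−101)/(440.7−272.9) = 101 + 109.2·49/167.8 ≈ 132.89, so AQI = 133.
O₃: row 0.0354–0.0573 (AQI 51–100). (100−51)·(0.0377−0.0354)/(0.0573−0.0354) + 51 = 49·0.0023/0.0219 + 51 ≈ 56.15 → 56.
PM2.5: 241.69 lies in 219.80–247.24, so I_lo=151, I_hi=200, C_lo=219.80, C_hi=247.24.
(200−151)/(247.24−219.80) × (241.69−219.80) + 151 = 49/27.44 × 21.89 + 151 ≈ 190.09 → 190.
CO: row 28.204–35.323 (AQI 101–150). (150−101)·(28.312−28.204)/(35.323−28.204) + 101 = 49·0.108/7.119 + 101 ≈ 101.74 → 102.
Sub-indices: NO₂→134, SO₂→72, PM10→133, O₃→56, PM2.5→190, CO→102. Ranked high→low: 190, 134, 133, 102, 72, 56. Second-highest sub-index = 134.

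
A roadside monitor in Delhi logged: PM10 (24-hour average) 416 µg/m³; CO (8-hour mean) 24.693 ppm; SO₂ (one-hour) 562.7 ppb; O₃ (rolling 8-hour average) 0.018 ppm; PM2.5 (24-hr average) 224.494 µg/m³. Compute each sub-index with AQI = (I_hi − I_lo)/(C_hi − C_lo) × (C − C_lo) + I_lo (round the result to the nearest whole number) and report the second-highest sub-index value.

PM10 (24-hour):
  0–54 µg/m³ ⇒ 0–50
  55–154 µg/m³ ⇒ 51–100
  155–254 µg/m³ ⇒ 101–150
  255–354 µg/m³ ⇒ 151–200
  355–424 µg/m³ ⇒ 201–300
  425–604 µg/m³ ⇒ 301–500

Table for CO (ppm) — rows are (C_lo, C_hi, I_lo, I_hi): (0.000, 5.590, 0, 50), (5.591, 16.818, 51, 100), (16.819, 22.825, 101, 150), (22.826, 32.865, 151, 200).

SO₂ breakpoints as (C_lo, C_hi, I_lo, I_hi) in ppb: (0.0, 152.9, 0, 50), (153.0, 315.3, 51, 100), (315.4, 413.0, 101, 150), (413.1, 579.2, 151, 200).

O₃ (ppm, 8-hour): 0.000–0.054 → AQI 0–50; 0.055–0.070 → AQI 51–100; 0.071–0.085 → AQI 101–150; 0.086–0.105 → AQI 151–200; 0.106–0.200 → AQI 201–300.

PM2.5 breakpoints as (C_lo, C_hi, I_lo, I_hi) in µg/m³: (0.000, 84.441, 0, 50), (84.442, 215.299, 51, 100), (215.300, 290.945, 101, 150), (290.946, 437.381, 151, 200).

PM10: 416 ∈ [355, 424] ↔ index [201, 300].
201 + (416−355)·(300−201)/(424−355) = 201 + 61·99/69 ≈ 288.52, so AQI = 289.
CO: 24.693 ∈ [22.826, 32.865] ↔ index [151, 200].
151 + (24.693−22.826)·(200−151)/(32.865−22.826) = 151 + 1.867·49/10.039 ≈ 160.11, so AQI = 160.
SO₂: 562.7 lies in 413.1–579.2, so I_lo=151, I_hi=200, C_lo=413.1, C_hi=579.2.
(200−151)/(579.2−413.1) × (562.7−413.1) + 151 = 49/166.1 × 149.6 + 151 ≈ 195.13 → 195.
O₃: 0.018 lies in 0.000–0.054, so I_lo=0, I_hi=50, C_lo=0.000, C_hi=0.054.
(50−0)/(0.054−0.000) × (0.018−0.000) + 0 = 50/0.054 × 0.018 + 0 ≈ 16.67 → 17.
PM2.5 224.494: bracket 215.300–290.945 → index 101–150; slope 49/75.645, offset 9.194.
AQI = 101 + 49/75.645·9.194 ≈ 106.96 ⇒ 107.
Sub-indices: PM10→289, CO→160, SO₂→195, O₃→17, PM2.5→107. Ranked high→low: 289, 195, 160, 107, 17. Second-highest sub-index = 195.

195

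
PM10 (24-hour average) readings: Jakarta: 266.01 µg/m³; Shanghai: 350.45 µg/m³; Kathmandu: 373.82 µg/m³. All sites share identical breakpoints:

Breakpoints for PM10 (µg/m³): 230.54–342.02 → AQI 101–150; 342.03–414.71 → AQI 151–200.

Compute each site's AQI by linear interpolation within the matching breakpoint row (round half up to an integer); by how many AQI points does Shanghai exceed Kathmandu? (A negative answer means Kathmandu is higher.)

Jakarta: 266.01 ∈ [230.54, 342.02] ↔ index [101, 150].
101 + (266.01−230.54)·(150−101)/(342.02−230.54) = 101 + 35.47·49/111.48 ≈ 116.59, so AQI = 117.
Shanghai: 350.45 ∈ [342.03, 414.71] ↔ index [151, 200].
151 + (350.45−342.03)·(200−151)/(414.71−342.03) = 151 + 8.42·49/72.68 ≈ 156.68, so AQI = 157.
Kathmandu: 373.82 lies in 342.03–414.71, so I_lo=151, I_hi=200, C_lo=342.03, C_hi=414.71.
(200−151)/(414.71−342.03) × (373.82−342.03) + 151 = 49/72.68 × 31.79 + 151 ≈ 172.43 → 172.
AQIs: Jakarta=117, Shanghai=157, Kathmandu=172. Shanghai (157) − Kathmandu (172) = -15.

-15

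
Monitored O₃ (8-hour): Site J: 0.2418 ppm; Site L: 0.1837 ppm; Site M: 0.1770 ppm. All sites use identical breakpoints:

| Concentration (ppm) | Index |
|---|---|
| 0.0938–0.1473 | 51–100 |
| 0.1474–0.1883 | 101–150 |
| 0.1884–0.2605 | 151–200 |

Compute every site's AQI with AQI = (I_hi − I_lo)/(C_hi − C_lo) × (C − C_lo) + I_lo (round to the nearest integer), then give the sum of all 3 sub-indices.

Site J: 0.2418 lies in 0.1884–0.2605, so I_lo=151, I_hi=200, C_lo=0.1884, C_hi=0.2605.
(200−151)/(0.2605−0.1884) × (0.2418−0.1884) + 151 = 49/0.0721 × 0.0534 + 151 ≈ 187.29 → 187.
Site L: 0.1837 lies in 0.1474–0.1883, so I_lo=101, I_hi=150, C_lo=0.1474, C_hi=0.1883.
(150−101)/(0.1883−0.1474) × (0.1837−0.1474) + 101 = 49/0.0409 × 0.0363 + 101 ≈ 144.49 → 144.
Site M 0.1770: bracket 0.1474–0.1883 → index 101–150; slope 49/0.0409, offset 0.0296.
AQI = 101 + 49/0.0409·0.0296 ≈ 136.46 ⇒ 136.
AQIs: Site J=187, Site L=144, Site M=136. Sum = 187 + 144 + 136 = 467.

467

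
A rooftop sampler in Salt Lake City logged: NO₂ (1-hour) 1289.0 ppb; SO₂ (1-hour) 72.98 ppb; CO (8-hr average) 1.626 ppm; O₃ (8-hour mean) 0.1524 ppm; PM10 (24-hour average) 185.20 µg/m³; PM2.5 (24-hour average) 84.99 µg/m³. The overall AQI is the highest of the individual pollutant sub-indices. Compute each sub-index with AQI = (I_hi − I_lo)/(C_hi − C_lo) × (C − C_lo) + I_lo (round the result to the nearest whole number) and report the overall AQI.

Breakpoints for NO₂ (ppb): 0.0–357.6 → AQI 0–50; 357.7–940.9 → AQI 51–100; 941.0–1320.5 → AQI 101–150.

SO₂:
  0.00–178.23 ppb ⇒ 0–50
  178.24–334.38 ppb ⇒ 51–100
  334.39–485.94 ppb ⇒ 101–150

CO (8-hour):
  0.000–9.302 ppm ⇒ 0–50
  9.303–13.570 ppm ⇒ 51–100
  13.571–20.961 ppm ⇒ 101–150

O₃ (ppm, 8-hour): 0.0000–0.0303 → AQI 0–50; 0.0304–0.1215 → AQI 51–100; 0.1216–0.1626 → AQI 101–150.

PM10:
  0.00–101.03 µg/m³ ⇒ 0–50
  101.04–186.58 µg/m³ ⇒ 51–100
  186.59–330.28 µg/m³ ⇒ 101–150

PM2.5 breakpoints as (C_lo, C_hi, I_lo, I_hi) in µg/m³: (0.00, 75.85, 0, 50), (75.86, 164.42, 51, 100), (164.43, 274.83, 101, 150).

146

NO₂: 1289.0 lies in 941.0–1320.5, so I_lo=101, I_hi=150, C_lo=941.0, C_hi=1320.5.
(150−101)/(1320.5−941.0) × (1289.0−941.0) + 101 = 49/379.5 × 348.0 + 101 ≈ 145.93 → 146.
SO₂: 72.98 lies in 0.00–178.23, so I_lo=0, I_hi=50, C_lo=0.00, C_hi=178.23.
(50−0)/(178.23−0.00) × (72.98−0.00) + 0 = 50/178.23 × 72.98 + 0 ≈ 20.47 → 20.
CO 1.626: bracket 0.000–9.302 → index 0–50; slope 50/9.302, offset 1.626.
AQI = 0 + 50/9.302·1.626 ≈ 8.74 ⇒ 9.
O₃: 0.1524 lies in 0.1216–0.1626, so I_lo=101, I_hi=150, C_lo=0.1216, C_hi=0.1626.
(150−101)/(0.1626−0.1216) × (0.1524−0.1216) + 101 = 49/0.0410 × 0.0308 + 101 ≈ 137.81 → 138.
PM10 185.20: bracket 101.04–186.58 → index 51–100; slope 49/85.54, offset 84.16.
AQI = 51 + 49/85.54·84.16 ≈ 99.21 ⇒ 99.
PM2.5: 84.99 lies in 75.86–164.42, so I_lo=51, I_hi=100, C_lo=75.86, C_hi=164.42.
(100−51)/(164.42−75.86) × (84.99−75.86) + 51 = 49/88.56 × 9.13 + 51 ≈ 56.05 → 56.
Sub-indices: NO₂→146, SO₂→20, CO→9, O₃→138, PM10→99, PM2.5→56. Overall AQI = max = 146; dominant pollutant is NO₂.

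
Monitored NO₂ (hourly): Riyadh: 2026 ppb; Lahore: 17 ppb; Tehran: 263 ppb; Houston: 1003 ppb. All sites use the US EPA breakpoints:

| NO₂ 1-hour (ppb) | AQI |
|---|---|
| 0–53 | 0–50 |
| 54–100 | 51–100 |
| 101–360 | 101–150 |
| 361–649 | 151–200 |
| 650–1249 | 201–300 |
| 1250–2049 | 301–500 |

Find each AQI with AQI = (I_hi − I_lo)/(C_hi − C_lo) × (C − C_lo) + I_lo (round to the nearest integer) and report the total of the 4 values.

Riyadh 2026: bracket 1250–2049 → index 301–500; slope 199/799, offset 776.
AQI = 301 + 199/799·776 ≈ 494.27 ⇒ 494.
Lahore: 17 ∈ [0, 53] ↔ index [0, 50].
0 + (17−0)·(50−0)/(53−0) = 0 + 17·50/53 ≈ 16.04, so AQI = 16.
Tehran: 263 lies in 101–360, so I_lo=101, I_hi=150, C_lo=101, C_hi=360.
(150−101)/(360−101) × (263−101) + 101 = 49/259 × 162 + 101 ≈ 131.65 → 132.
Houston 1003: bracket 650–1249 → index 201–300; slope 99/599, offset 353.
AQI = 201 + 99/599·353 ≈ 259.34 ⇒ 259.
AQIs: Riyadh=494, Lahore=16, Tehran=132, Houston=259. Sum = 494 + 16 + 132 + 259 = 901.

901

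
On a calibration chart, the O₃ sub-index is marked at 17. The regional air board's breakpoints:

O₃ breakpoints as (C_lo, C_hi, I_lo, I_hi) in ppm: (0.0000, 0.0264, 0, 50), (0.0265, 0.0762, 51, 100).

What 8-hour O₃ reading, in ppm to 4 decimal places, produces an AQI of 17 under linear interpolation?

0.0090

AQI 17 lies in the 0–50 band, which corresponds to 0.0000–0.0264 ppm.
C = 0.0000 + (17−0)×(0.0264−0.0000)/(50−0) = 0.0000 + 17×0.0264/50 ≈ 0.008976 ppm → 0.0090 ppm to 4 dp.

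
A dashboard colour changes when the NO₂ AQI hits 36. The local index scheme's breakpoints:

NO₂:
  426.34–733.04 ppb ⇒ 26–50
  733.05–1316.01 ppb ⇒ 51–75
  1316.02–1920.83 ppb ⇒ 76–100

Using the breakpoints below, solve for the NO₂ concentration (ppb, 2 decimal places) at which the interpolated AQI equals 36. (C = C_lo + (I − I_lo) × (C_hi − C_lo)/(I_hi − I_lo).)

554.13

AQI 36 lies in the 26–50 band, which corresponds to 426.34–733.04 ppb.
C = 426.34 + (36−26)×(733.04−426.34)/(50−26) = 426.34 + 10×306.70/24 ≈ 554.1317 ppb → 554.13 ppb to 2 dp.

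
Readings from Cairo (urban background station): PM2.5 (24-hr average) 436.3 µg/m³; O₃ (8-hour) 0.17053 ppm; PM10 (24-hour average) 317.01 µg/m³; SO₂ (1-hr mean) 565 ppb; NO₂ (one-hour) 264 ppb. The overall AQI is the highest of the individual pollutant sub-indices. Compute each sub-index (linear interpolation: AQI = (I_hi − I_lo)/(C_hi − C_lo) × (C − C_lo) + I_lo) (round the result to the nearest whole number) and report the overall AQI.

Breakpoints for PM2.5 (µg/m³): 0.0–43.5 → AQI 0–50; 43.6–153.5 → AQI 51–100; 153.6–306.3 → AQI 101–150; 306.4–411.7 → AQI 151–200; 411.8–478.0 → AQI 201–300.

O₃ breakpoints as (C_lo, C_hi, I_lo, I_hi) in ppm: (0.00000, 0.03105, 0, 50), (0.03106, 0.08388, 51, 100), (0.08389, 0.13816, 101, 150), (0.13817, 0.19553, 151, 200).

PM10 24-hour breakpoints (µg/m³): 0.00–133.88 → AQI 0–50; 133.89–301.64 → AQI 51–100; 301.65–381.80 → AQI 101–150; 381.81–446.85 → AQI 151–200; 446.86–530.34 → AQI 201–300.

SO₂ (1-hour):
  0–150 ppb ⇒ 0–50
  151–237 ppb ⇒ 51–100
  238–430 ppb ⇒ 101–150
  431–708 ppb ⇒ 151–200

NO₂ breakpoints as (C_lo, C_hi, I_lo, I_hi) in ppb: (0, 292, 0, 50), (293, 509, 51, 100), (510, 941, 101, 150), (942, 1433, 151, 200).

238

PM2.5: row 411.8–478.0 (AQI 201–300). (300−201)·(436.3−411.8)/(478.0−411.8) + 201 = 99·24.5/66.2 + 201 ≈ 237.64 → 238.
O₃: 0.17053 lies in 0.13817–0.19553, so I_lo=151, I_hi=200, C_lo=0.13817, C_hi=0.19553.
(200−151)/(0.19553−0.13817) × (0.17053−0.13817) + 151 = 49/0.05736 × 0.03236 + 151 ≈ 178.64 → 179.
PM10: 317.01 ∈ [301.65, 381.80] ↔ index [101, 150].
101 + (317.01−301.65)·(150−101)/(381.80−301.65) = 101 + 15.36·49/80.15 ≈ 110.39, so AQI = 110.
SO₂: 565 ∈ [431, 708] ↔ index [151, 200].
151 + (565−431)·(200−151)/(708−431) = 151 + 134·49/277 ≈ 174.70, so AQI = 175.
NO₂ 264: bracket 0–292 → index 0–50; slope 50/292, offset 264.
AQI = 0 + 50/292·264 ≈ 45.21 ⇒ 45.
Sub-indices: PM2.5→238, O₃→179, PM10→110, SO₂→175, NO₂→45. Overall AQI = max = 238; dominant pollutant is PM2.5.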